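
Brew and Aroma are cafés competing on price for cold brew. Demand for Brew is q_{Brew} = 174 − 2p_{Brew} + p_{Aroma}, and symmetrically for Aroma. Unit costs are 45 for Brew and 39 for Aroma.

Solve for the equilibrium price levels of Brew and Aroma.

Brew's profit: π = (p_{Brew} − 45)(174 − 2p_{Brew} + p_{Aroma}).
∂π/∂p_{Brew} = 264 − 4p_{Brew} + p_{Aroma} = 0 ⇒ p_{Brew} = 66 + 0.25p_{Aroma}.
Similarly p_{Aroma} = 63 + 0.25p_{Brew}.
Substituting the second reaction function into the first: p_{Brew} = 66 + 0.25(63 + 0.25p_{Brew}), which gives 0.9375p_{Brew} = 81.75 ⇒ p_{Brew} = 87.2.
Then p_{Aroma} = 63 + 0.25·87.2 = 84.8.

87.2, 84.8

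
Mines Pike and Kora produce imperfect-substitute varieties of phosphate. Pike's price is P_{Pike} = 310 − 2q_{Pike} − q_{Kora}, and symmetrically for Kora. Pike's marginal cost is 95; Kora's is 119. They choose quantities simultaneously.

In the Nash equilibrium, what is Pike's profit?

3978.32

Mine Pike's profit: π = q_{Pike}(310 − 2q_{Pike} − q_{Kora}) − 95q_{Pike}.
∂π/∂q_{Pike} = 215 − 4q_{Pike} − q_{Kora} = 0 ⇒ q_{Pike} = 53.75 − 0.25q_{Kora}.
Similarly q_{Kora} = 47.75 − 0.25q_{Pike}.
Solving the two reaction functions simultaneously: (1 − (−0.25)(−0.25))q_{Pike} = 53.75 − 0.25·47.75, so 0.9375q_{Pike} = 41.8125 and q_{Pike} = 44.6.
Then q_{Kora} = 47.75 − 0.25·44.6 = 36.6.
P_{Pike} = 310 − 2·44.6 − 36.6 = 184.2.
Profit = (184.2 − 95)·44.6 = 3978.32.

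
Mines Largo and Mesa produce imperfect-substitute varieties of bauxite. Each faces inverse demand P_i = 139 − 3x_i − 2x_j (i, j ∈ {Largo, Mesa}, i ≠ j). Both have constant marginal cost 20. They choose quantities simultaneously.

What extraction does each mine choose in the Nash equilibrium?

Mine Largo's profit: π = x_{Largo}(139 − 3x_{Largo} − 2x_{Mesa}) − 20x_{Largo}.
∂π/∂x_{Largo} = 119 − 6x_{Largo} − 2x_{Mesa} = 0 ⇒ x_{Largo} = 119/6 − (1/3)x_{Mesa}.
By symmetry x_{Mesa} = x_{Largo}; substituting into the reaction function, (4/3)x_{Largo} = 119/6 and x_{Largo} = 14.875.

14.875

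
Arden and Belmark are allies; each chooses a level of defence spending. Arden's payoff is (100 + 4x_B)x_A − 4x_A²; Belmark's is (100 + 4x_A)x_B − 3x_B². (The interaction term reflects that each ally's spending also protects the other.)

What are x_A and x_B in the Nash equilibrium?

Expanding Arden's payoff: 100x_A + 4x_Bx_A − 4x_A².
∂π/∂x_A = 100 + 4x_B − 8x_A = 0, so x_A = 12.5 + 0.5x_B.
Likewise for Belmark: x_B = 50/3 + (2/3)x_A.
Substituting the second reaction function into the first: x_A = 12.5 + 0.5(50/3 + (2/3)x_A), which gives (2/3)x_A = 125/6 ⇒ x_A = 31.25.
Then x_B = 50/3 + (2/3)·31.25 = 37.5.

31.25, 37.5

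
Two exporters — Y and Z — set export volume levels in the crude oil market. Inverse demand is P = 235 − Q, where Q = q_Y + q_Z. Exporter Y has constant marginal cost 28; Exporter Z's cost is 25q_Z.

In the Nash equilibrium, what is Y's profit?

4624

Exporter Y's profit: π = q_Y(235 − (q_Y + q_Z)) − 28q_Y.
∂π/∂q_Y = 207 − 2q_Y − q_Z = 0, so q_Y = 103.5 − 0.5q_Z.
By the same steps for Z: q_Z = 105 − 0.5q_Y.
Substituting the second reaction function into the first: q_Y = 103.5 − 0.5(105 − 0.5q_Y), which gives 0.75q_Y = 51 ⇒ q_Y = 68.
Then q_Z = 105 − 0.5·68 = 71.
Price P = 235 − 139 = 96.
Y's profit: (96 − 28)·68 = 4624.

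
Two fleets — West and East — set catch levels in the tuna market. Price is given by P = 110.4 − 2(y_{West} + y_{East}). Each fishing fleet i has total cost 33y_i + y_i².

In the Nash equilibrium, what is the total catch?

Fishing fleet West's profit: π = y_{West}(110.4 − 2(y_{West} + y_{East})) − 33y_{West} − y_{West}².
∂π/∂y_{West} = 77.4 − 6y_{West} − 2y_{East} = 0, so y_{West} = 12.9 − (1/3)y_{East}.
By symmetry y_{East} = y_{West}; substituting into the reaction function, (4/3)y_{West} = 12.9 and y_{West} = 9.675.
Total catch: 9.675 + 9.675 = 19.35.

19.35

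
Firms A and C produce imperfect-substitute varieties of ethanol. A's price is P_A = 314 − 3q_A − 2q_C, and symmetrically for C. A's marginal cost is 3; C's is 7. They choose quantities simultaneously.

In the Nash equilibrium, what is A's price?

Firm A's profit: π = q_A(314 − 3q_A − 2q_C) − 3q_A.
∂π/∂q_A = 311 − 6q_A − 2q_C = 0 ⇒ q_A = 311/6 − (1/3)q_C.
Similarly q_C = 307/6 − (1/3)q_A.
Plugging q_C into A's best response: q_A = 311/6 − (1/3)(307/6 − (1/3)q_A) ⇒ (8/9)q_A = 313/9, so q_A = 39.125.
Then q_C = 307/6 − (1/3)·39.125 = 38.125.
P_A = 314 − 3·39.125 − 2·38.125 = 120.375.

120.375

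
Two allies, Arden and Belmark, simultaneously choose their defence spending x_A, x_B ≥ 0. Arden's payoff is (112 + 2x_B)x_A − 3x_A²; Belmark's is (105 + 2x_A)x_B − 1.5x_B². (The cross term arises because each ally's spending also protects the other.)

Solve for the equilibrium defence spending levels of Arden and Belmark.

39, 61

Expanding Arden's payoff: 112x_A + 2x_Bx_A − 3x_A².
∂π/∂x_A = 112 + 2x_B − 6x_A = 0, so x_A = 56/3 + (1/3)x_B.
Likewise for Belmark: x_B = 35 + (2/3)x_A.
Substituting the second reaction function into the first: x_A = 56/3 + (1/3)(35 + (2/3)x_A), which gives (7/9)x_A = 91/3 ⇒ x_A = 39.
Then x_B = 35 + (2/3)·39 = 61.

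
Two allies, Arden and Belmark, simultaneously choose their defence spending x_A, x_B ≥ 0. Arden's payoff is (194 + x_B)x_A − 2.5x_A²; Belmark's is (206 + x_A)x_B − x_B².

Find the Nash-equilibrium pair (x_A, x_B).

66, 136

Expanding Arden's payoff: 194x_A + x_Bx_A − 2.5x_A².
∂π/∂x_A = 194 + x_B − 5x_A = 0, so x_A = 38.8 + 0.2x_B.
Likewise for Belmark: x_B = 103 + 0.5x_A.
Plugging x_B into Arden's best response: x_A = 38.8 + 0.2(103 + 0.5x_A) ⇒ 0.9x_A = 59.4, so x_A = 66.
Then x_B = 103 + 0.5·66 = 136.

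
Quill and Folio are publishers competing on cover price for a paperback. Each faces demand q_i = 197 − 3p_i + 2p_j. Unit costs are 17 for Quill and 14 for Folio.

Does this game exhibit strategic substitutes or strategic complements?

strategic complements

Quill's profit: π = (p_{Quill} − 17)(197 − 3p_{Quill} + 2p_{Folio}).
∂π/∂p_{Quill} = 248 − 6p_{Quill} + 2p_{Folio} = 0 ⇒ p_{Quill} = 124/3 + (1/3)p_{Folio}.
The best-response slope dp_{Quill}/dp_{Folio} = 1/3 > 0: the reaction function is upward-sloping, so the choices are strategic complements.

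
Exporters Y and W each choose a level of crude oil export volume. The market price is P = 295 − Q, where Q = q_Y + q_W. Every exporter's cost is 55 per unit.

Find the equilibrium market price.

135

Exporter Y's profit: π = q_Y(295 − (q_Y + q_W)) − 55q_Y.
∂π/∂q_Y = 240 − 2q_Y − q_W = 0, so q_Y = 120 − 0.5q_W.
The game is symmetric, so in equilibrium q_W = q_Y: the reaction function gives 1.5q_Y = 120, hence q_Y = 80.
Equilibrium price: P = 295 − 160 = 135.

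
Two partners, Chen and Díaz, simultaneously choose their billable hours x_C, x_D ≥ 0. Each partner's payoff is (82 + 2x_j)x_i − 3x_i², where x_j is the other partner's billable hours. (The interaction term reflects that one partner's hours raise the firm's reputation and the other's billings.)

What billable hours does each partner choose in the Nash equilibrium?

Chen's payoff is (82 + 2x_D)x_C − 3x_C².
∂π/∂x_C = 82 + 2x_D − 6x_C = 0, so x_C = 41/3 + (1/3)x_D.
By symmetry x_D = x_C; substituting into the reaction function, (2/3)x_C = 41/3 and x_C = 20.5.

20.5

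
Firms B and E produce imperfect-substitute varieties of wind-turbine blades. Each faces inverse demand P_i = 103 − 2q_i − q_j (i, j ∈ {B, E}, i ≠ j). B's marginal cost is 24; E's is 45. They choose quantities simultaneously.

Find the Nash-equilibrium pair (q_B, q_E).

17.2, 10.2

Firm B's profit: π = q_B(103 − 2q_B − q_E) − 24q_B.
∂π/∂q_B = 79 − 4q_B − q_E = 0 ⇒ q_B = 19.75 − 0.25q_E.
Similarly q_E = 14.5 − 0.25q_B.
Solving the two reaction functions simultaneously: (1 − (−0.25)(−0.25))q_B = 19.75 − 0.25·14.5, so 0.9375q_B = 16.125 and q_B = 17.2.
Then q_E = 14.5 − 0.25·17.2 = 10.2.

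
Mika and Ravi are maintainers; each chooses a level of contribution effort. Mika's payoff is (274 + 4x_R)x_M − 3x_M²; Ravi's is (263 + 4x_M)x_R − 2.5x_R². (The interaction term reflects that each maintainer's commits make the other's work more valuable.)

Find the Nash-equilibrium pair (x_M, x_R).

Expanding Mika's payoff: 274x_M + 4x_Rx_M − 3x_M².
∂π/∂x_M = 274 + 4x_R − 6x_M = 0, so x_M = 137/3 + (2/3)x_R.
Likewise for Ravi: x_R = 52.6 + 0.8x_M.
Plugging x_R into Mika's best response: x_M = 137/3 + (2/3)(52.6 + 0.8x_M) ⇒ (7/15)x_M = 1211/15, so x_M = 173.
Then x_R = 52.6 + 0.8·173 = 191.

173, 191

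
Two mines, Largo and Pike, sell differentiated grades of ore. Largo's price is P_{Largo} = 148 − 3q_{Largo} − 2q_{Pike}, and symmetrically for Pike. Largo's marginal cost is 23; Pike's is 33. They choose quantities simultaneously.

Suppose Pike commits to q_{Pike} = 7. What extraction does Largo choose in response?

18.5

Mine Largo's profit: π = q_{Largo}(148 − 3q_{Largo} − 2q_{Pike}) − 23q_{Largo}.
∂π/∂q_{Largo} = 125 − 6q_{Largo} − 2q_{Pike} = 0 ⇒ q_{Largo} = 125/6 − (1/3)q_{Pike}.
At q_{Pike} = 7: q_{Largo} = 125/6 − (1/3)·7 = 18.5.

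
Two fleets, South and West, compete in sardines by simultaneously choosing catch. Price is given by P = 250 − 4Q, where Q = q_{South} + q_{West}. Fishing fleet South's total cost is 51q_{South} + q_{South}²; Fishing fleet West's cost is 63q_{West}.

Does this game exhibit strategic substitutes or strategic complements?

strategic substitutes

Fishing fleet South's profit: π = q_{South}(250 − 4(q_{South} + q_{West})) − 51q_{South} − q_{South}².
∂π/∂q_{South} = 199 − 10q_{South} − 4q_{West} = 0, so q_{South} = 19.9 − 0.4q_{West}.
The best-response slope dq_{South}/dq_{West} = −0.4 < 0: the reaction function is downward-sloping, so the choices are strategic substitutes.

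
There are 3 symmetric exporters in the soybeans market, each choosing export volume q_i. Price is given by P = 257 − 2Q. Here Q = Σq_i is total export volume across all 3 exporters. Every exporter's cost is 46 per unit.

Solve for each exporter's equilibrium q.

26.375

A representative exporter's profit is π_i = q_i(257 − 2Q) − 46q_i, with Q = q_i + Σ_{j≠i} q_j.
First-order condition: 211 − 4q_i − 2Σ_{j≠i} q_j = 0.
With identical exporters, set every q_j = q: then 211 − 4q − 4q = 0, i.e. q = 211/8 = 26.375.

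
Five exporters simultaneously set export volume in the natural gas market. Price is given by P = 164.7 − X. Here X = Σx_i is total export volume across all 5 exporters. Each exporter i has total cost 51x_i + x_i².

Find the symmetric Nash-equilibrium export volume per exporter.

14.2125

A representative exporter's profit is π_i = x_i(164.7 − X) − 51x_i − x_i², with X = x_i + Σ_{j≠i} x_j.
First-order condition: 113.7 − 4x_i − Σ_{j≠i} x_j = 0.
Imposing symmetry (x_j = x for all j) turns Σ_{j≠i} x_j into 4x, so 113.7 = 8x and x = 14.2125.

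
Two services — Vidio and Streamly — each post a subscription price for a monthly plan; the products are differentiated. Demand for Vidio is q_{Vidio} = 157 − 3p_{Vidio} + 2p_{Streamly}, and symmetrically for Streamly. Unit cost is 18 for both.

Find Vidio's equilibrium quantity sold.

104.25

Vidio's profit: π = (p_{Vidio} − 18)(157 − 3p_{Vidio} + 2p_{Streamly}).
∂π/∂p_{Vidio} = 211 − 6p_{Vidio} + 2p_{Streamly} = 0 ⇒ p_{Vidio} = 211/6 + (1/3)p_{Streamly}.
Setting p_{Vidio} = p_{Streamly} in the reaction function: p_{Vidio} = 211/6 + (1/3)p_{Vidio}, so p_{Vidio} = (211/6) / (2/3) = 52.75.
q_{Vidio} = 157 − 3·52.75 + 2·52.75 = 104.25.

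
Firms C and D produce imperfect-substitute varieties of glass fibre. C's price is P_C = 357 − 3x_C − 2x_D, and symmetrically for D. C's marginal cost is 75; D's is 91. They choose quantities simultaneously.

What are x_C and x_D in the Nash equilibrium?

36.25, 32.25

Firm C's profit: π = x_C(357 − 3x_C − 2x_D) − 75x_C.
∂π/∂x_C = 282 − 6x_C − 2x_D = 0 ⇒ x_C = 47 − (1/3)x_D.
Similarly x_D = 133/3 − (1/3)x_C.
Solving the two reaction functions simultaneously: (1 − (−1/3)(−1/3))x_C = 47 − (1/3)·(133/3), so (8/9)x_C = 290/9 and x_C = 36.25.
Then x_D = 133/3 − (1/3)·36.25 = 32.25.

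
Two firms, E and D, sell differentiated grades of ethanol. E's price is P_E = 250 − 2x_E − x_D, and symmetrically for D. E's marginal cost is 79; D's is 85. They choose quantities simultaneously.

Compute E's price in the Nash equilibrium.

Firm E's profit: π = x_E(250 − 2x_E − x_D) − 79x_E.
∂π/∂x_E = 171 − 4x_E − x_D = 0 ⇒ x_E = 42.75 − 0.25x_D.
Similarly x_D = 41.25 − 0.25x_E.
Substituting the second reaction function into the first: x_E = 42.75 − 0.25(41.25 − 0.25x_E), which gives 0.9375x_E = 32.4375 ⇒ x_E = 34.6.
Then x_D = 41.25 − 0.25·34.6 = 32.6.
P_E = 250 − 2·34.6 − 32.6 = 148.2.

148.2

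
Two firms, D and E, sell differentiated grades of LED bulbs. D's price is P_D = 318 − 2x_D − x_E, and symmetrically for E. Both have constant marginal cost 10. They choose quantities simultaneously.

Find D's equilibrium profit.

Firm D's profit: π = x_D(318 − 2x_D − x_E) − 10x_D.
∂π/∂x_D = 308 − 4x_D − x_E = 0 ⇒ x_D = 77 − 0.25x_E.
The game is symmetric, so in equilibrium x_E = x_D: the reaction function gives 1.25x_D = 77, hence x_D = 61.6.
P_D = 318 − 2·61.6 − 61.6 = 133.2.
Profit = (133.2 − 10)·61.6 = 7589.12.

7589.12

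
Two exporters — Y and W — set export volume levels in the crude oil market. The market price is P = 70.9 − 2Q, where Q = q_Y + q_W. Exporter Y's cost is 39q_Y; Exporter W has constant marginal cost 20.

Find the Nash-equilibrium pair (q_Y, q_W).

Exporter Y's profit: π = q_Y(70.9 − 2(q_Y + q_W)) − 39q_Y.
∂π/∂q_Y = 31.9 − 4q_Y − 2q_W = 0, so q_Y = 7.975 − 0.5q_W.
By the same steps for W: q_W = 12.725 − 0.5q_Y.
Solving the two reaction functions simultaneously: (1 − (−0.5)(−0.5))q_Y = 7.975 − 0.5·12.725, so 0.75q_Y = 1.6125 and q_Y = 2.15.
Then q_W = 12.725 − 0.5·2.15 = 11.65.

2.15, 11.65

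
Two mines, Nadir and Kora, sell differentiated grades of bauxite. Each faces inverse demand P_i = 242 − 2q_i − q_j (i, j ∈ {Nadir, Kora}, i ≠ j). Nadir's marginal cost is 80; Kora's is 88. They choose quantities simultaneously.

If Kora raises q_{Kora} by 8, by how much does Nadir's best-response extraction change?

Mine Nadir's profit: π = q_{Nadir}(242 − 2q_{Nadir} − q_{Kora}) − 80q_{Nadir}.
∂π/∂q_{Nadir} = 162 − 4q_{Nadir} − q_{Kora} = 0 ⇒ q_{Nadir} = 40.5 − 0.25q_{Kora}.
The reaction-function slope is −0.25, so an 8-unit rise in q_{Kora} moves q_{Nadir} by −0.25 × 8 = −2. Nadir's best response falls — the actions are strategic substitutes.

-2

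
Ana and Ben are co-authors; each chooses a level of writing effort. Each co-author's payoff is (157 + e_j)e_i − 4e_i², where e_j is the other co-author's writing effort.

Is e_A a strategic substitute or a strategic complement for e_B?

Ana's payoff is (157 + e_B)e_A − 4e_A².
∂π/∂e_A = 157 + e_B − 8e_A = 0, so e_A = 19.625 + 0.125e_B.
The best-response slope de_A/de_B = 0.125 > 0: the reaction function is upward-sloping, so the choices are strategic complements.

strategic complements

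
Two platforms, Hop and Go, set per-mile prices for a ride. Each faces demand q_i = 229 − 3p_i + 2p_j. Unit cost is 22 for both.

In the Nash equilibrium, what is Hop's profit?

8034.1875

Hop's profit: π = (p_{Hop} − 22)(229 − 3p_{Hop} + 2p_{Go}).
∂π/∂p_{Hop} = 295 − 6p_{Hop} + 2p_{Go} = 0 ⇒ p_{Hop} = 295/6 + (1/3)p_{Go}.
By symmetry p_{Go} = p_{Hop}; substituting into the reaction function, (2/3)p_{Hop} = 295/6 and p_{Hop} = 73.75.
q_{Hop} = 229 − 3·73.75 + 2·73.75 = 155.25.
Profit = (73.75 − 22)·155.25 = 8034.1875.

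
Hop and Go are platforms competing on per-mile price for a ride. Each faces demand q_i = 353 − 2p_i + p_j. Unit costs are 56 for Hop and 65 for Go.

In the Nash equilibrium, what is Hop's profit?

Hop's profit: π = (p_{Hop} − 56)(353 − 2p_{Hop} + p_{Go}).
∂π/∂p_{Hop} = 465 − 4p_{Hop} + p_{Go} = 0 ⇒ p_{Hop} = 116.25 + 0.25p_{Go}.
Similarly p_{Go} = 120.75 + 0.25p_{Hop}.
Substituting the second reaction function into the first: p_{Hop} = 116.25 + 0.25(120.75 + 0.25p_{Hop}), which gives 0.9375p_{Hop} = 146.4375 ⇒ p_{Hop} = 156.2.
Then p_{Go} = 120.75 + 0.25·156.2 = 159.8.
q_{Hop} = 353 − 2·156.2 + 159.8 = 200.4.
Profit = (156.2 − 56)·200.4 = 20080.08.

20080.08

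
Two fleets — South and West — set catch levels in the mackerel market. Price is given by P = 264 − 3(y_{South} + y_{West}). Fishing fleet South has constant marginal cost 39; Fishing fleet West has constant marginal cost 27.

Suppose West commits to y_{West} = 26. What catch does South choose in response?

24.5

Fishing fleet South's profit: π = y_{South}(264 − 3(y_{South} + y_{West})) − 39y_{South}.
∂π/∂y_{South} = 225 − 6y_{South} − 3y_{West} = 0, so y_{South} = 37.5 − 0.5y_{West}.
At y_{West} = 26: y_{South} = 37.5 − 0.5·26 = 24.5.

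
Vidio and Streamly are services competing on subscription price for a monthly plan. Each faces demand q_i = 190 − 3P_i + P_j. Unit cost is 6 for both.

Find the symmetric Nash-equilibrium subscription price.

41.6

Vidio's profit: π = (P_{Vidio} − 6)(190 − 3P_{Vidio} + P_{Streamly}).
∂π/∂P_{Vidio} = 208 − 6P_{Vidio} + P_{Streamly} = 0 ⇒ P_{Vidio} = 104/3 + (1/6)P_{Streamly}.
The game is symmetric, so in equilibrium P_{Streamly} = P_{Vidio}: the reaction function gives (5/6)P_{Vidio} = 104/3, hence P_{Vidio} = 41.6.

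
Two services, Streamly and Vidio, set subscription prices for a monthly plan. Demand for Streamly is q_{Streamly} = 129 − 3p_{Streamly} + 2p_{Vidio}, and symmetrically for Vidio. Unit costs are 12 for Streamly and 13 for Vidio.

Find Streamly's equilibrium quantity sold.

Streamly's profit: π = (p_{Streamly} − 12)(129 − 3p_{Streamly} + 2p_{Vidio}).
∂π/∂p_{Streamly} = 165 − 6p_{Streamly} + 2p_{Vidio} = 0 ⇒ p_{Streamly} = 27.5 + (1/3)p_{Vidio}.
Similarly p_{Vidio} = 28 + (1/3)p_{Streamly}.
Solving the two reaction functions simultaneously: (1 − (1/3)(1/3))p_{Streamly} = 27.5 + (1/3)·28, so (8/9)p_{Streamly} = 221/6 and p_{Streamly} = 41.4375.
Then p_{Vidio} = 28 + (1/3)·41.4375 = 41.8125.
q_{Streamly} = 129 − 3·41.4375 + 2·41.8125 = 88.3125.

88.3125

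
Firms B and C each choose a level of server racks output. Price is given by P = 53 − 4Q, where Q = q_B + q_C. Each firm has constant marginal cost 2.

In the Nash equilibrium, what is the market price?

Firm B's profit: π = q_B(53 − 4(q_B + q_C)) − 2q_B.
∂π/∂q_B = 51 − 8q_B − 4q_C = 0, so q_B = 6.375 − 0.5q_C.
Setting q_B = q_C in the reaction function: q_B = 6.375 − 0.5q_B, so q_B = 6.375 / 1.5 = 4.25.
Equilibrium price: P = 53 − 4·8.5 = 19.

19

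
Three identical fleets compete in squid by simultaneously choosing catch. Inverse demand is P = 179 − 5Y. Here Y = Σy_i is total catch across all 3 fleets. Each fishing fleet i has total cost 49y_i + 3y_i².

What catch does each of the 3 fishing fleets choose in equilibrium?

A representative fishing fleet's profit is π_i = y_i(179 − 5Y) − 49y_i − 3y_i², with Y = y_i + Σ_{j≠i} y_j.
First-order condition: 130 − 16y_i − 5Σ_{j≠i} y_j = 0.
In a symmetric equilibrium every fishing fleet chooses the same y, so Σ_{j≠i} y_j = 2y. The condition becomes 130 − 26y = 0, giving y = 130/26 = 5.

5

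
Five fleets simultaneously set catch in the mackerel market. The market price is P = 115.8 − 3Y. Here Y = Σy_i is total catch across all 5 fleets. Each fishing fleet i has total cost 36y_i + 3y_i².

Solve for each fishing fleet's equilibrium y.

A representative fishing fleet's profit is π_i = y_i(115.8 − 3Y) − 36y_i − 3y_i², with Y = y_i + Σ_{j≠i} y_j.
First-order condition: 79.8 − 12y_i − 3Σ_{j≠i} y_j = 0.
With identical fishing fleets, set every y_j = y: then 79.8 − 12y − 12y = 0, i.e. y = 79.8/24 = 3.325.

3.325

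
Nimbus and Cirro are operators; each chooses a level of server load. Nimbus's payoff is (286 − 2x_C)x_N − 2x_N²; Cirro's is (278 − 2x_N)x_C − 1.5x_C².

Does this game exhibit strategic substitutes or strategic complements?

Expanding Nimbus's payoff: 286x_N − 2x_Cx_N − 2x_N².
∂π/∂x_N = 286 − 2x_C − 4x_N = 0, so x_N = 71.5 − 0.5x_C.
The best-response slope dx_N/dx_C = −0.5 < 0: the reaction function is downward-sloping, so the choices are strategic substitutes.

strategic substitutes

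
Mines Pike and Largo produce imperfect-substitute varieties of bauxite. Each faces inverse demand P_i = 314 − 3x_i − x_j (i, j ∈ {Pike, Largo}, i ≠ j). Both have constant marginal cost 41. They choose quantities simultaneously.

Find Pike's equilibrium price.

158

Mine Pike's profit: π = x_{Pike}(314 − 3x_{Pike} − x_{Largo}) − 41x_{Pike}.
∂π/∂x_{Pike} = 273 − 6x_{Pike} − x_{Largo} = 0 ⇒ x_{Pike} = 45.5 − (1/6)x_{Largo}.
Setting x_{Pike} = x_{Largo} in the reaction function: x_{Pike} = 45.5 − (1/6)x_{Pike}, so x_{Pike} = 45.5 / (7/6) = 39.
P_{Pike} = 314 − 3·39 − 39 = 158.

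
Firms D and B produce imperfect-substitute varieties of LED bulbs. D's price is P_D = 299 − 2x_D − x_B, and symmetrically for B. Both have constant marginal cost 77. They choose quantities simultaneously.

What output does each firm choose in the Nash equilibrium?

44.4

Firm D's profit: π = x_D(299 − 2x_D − x_B) − 77x_D.
∂π/∂x_D = 222 − 4x_D − x_B = 0 ⇒ x_D = 55.5 − 0.25x_B.
The game is symmetric, so in equilibrium x_B = x_D: the reaction function gives 1.25x_D = 55.5, hence x_D = 44.4.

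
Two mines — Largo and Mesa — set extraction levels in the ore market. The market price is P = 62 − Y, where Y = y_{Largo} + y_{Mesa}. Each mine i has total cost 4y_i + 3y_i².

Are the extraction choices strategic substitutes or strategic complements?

Mine Largo's profit: π = y_{Largo}(62 − (y_{Largo} + y_{Mesa})) − 4y_{Largo} − 3y_{Largo}².
∂π/∂y_{Largo} = 58 − 8y_{Largo} − y_{Mesa} = 0, so y_{Largo} = 7.25 − 0.125y_{Mesa}.
The best-response slope dy_{Largo}/dy_{Mesa} = −0.125 < 0: the reaction function is downward-sloping, so the choices are strategic substitutes.

strategic substitutes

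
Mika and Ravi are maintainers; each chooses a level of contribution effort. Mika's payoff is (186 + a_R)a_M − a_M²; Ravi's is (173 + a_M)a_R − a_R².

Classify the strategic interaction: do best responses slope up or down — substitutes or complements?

strategic complements

Expanding Mika's payoff: 186a_M + a_Ra_M − a_M².
∂π/∂a_M = 186 + a_R − 2a_M = 0, so a_M = 93 + 0.5a_R.
The best-response slope da_M/da_R = 0.5 > 0: the reaction function is upward-sloping, so the choices are strategic complements.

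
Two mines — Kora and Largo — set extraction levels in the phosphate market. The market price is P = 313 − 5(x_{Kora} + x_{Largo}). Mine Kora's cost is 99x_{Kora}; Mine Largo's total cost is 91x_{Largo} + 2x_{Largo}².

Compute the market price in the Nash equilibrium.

181

Mine Kora's profit: π = x_{Kora}(313 − 5(x_{Kora} + x_{Largo})) − 99x_{Kora}.
∂π/∂x_{Kora} = 214 − 10x_{Kora} − 5x_{Largo} = 0, so x_{Kora} = 21.4 − 0.5x_{Largo}.
For Largo: ∂π/∂x_{Largo} = 222 − 14x_{Largo} − 5x_{Kora} = 0 ⇒ x_{Largo} = 111/7 − (5/14)x_{Kora}.
Solving the two reaction functions simultaneously: (1 − (−0.5)(−5/14))x_{Kora} = 21.4 − 0.5·(111/7), so (23/28)x_{Kora} = 943/70 and x_{Kora} = 16.4.
Then x_{Largo} = 111/7 − (5/14)·16.4 = 10.
Equilibrium price: P = 313 − 5·26.4 = 181.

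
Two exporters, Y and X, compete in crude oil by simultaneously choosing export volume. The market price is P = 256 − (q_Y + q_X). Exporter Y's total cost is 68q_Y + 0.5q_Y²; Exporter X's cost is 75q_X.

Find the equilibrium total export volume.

Exporter Y's profit: π = q_Y(256 − (q_Y + q_X)) − 68q_Y − 0.5q_Y².
∂π/∂q_Y = 188 − 3q_Y − q_X = 0, so q_Y = 188/3 − (1/3)q_X.
For X: ∂π/∂q_X = 181 − 2q_X − q_Y = 0 ⇒ q_X = 90.5 − 0.5q_Y.
Plugging q_X into Y's best response: q_Y = 188/3 − (1/3)(90.5 − 0.5q_Y) ⇒ (5/6)q_Y = 32.5, so q_Y = 39.
Then q_X = 90.5 − 0.5·39 = 71.
Total export volume: 39 + 71 = 110.

110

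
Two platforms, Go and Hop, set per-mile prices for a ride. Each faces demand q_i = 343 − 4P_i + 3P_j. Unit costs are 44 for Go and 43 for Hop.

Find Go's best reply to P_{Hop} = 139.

117

Go's profit: π = (P_{Go} − 44)(343 − 4P_{Go} + 3P_{Hop}).
∂π/∂P_{Go} = 519 − 8P_{Go} + 3P_{Hop} = 0 ⇒ P_{Go} = 64.875 + 0.375P_{Hop}.
At P_{Hop} = 139: P_{Go} = 64.875 + 0.375·139 = 117.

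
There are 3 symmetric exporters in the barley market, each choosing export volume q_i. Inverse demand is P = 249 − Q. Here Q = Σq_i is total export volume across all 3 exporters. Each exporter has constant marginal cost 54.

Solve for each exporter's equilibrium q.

48.75

A representative exporter's profit is π_i = q_i(249 − Q) − 54q_i, with Q = q_i + Σ_{j≠i} q_j.
First-order condition: 195 − 2q_i − Σ_{j≠i} q_j = 0.
With identical exporters, set every q_j = q: then 195 − 2q − 2q = 0, i.e. q = 195/4 = 48.75.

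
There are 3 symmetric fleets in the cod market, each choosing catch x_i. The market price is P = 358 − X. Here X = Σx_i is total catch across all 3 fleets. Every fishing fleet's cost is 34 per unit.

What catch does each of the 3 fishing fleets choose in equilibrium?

81

A representative fishing fleet's profit is π_i = x_i(358 − X) − 34x_i, with X = x_i + Σ_{j≠i} x_j.
First-order condition: 324 − 2x_i − Σ_{j≠i} x_j = 0.
With identical fishing fleets, set every x_j = x: then 324 − 2x − 2x = 0, i.e. x = 324/4 = 81.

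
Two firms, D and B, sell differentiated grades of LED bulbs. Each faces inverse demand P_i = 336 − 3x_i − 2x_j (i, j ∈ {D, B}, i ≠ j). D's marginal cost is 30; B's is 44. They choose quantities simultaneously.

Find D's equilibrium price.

147.375

Firm D's profit: π = x_D(336 − 3x_D − 2x_B) − 30x_D.
∂π/∂x_D = 306 − 6x_D − 2x_B = 0 ⇒ x_D = 51 − (1/3)x_B.
Similarly x_B = 146/3 − (1/3)x_D.
Plugging x_B into D's best response: x_D = 51 − (1/3)(146/3 − (1/3)x_D) ⇒ (8/9)x_D = 313/9, so x_D = 39.125.
Then x_B = 146/3 − (1/3)·39.125 = 35.625.
P_D = 336 − 3·39.125 − 2·35.625 = 147.375.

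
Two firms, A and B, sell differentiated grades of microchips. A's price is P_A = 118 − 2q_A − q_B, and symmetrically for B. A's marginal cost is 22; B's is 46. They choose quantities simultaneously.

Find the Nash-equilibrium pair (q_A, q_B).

Firm A's profit: π = q_A(118 − 2q_A − q_B) − 22q_A.
∂π/∂q_A = 96 − 4q_A − q_B = 0 ⇒ q_A = 24 − 0.25q_B.
Similarly q_B = 18 − 0.25q_A.
Plugging q_B into A's best response: q_A = 24 − 0.25(18 − 0.25q_A) ⇒ 0.9375q_A = 19.5, so q_A = 20.8.
Then q_B = 18 − 0.25·20.8 = 12.8.

20.8, 12.8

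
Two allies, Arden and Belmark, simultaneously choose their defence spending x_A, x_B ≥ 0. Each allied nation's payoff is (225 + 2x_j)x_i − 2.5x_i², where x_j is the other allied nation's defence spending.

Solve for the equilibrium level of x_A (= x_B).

75

Arden's payoff is (225 + 2x_B)x_A − 2.5x_A².
∂π/∂x_A = 225 + 2x_B − 5x_A = 0, so x_A = 45 + 0.4x_B.
Setting x_A = x_B in the reaction function: x_A = 45 + 0.4x_A, so x_A = 45 / 0.6 = 75.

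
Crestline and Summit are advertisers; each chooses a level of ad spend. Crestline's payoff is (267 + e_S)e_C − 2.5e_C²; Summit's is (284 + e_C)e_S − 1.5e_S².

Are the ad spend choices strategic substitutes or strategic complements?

Expanding Crestline's payoff: 267e_C + e_Se_C − 2.5e_C².
∂π/∂e_C = 267 + e_S − 5e_C = 0, so e_C = 53.4 + 0.2e_S.
The best-response slope de_C/de_S = 0.2 > 0: the reaction function is upward-sloping, so the choices are strategic complements.

strategic complements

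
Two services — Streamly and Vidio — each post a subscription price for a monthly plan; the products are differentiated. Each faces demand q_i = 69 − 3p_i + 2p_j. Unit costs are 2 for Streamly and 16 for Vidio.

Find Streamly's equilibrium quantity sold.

Streamly's profit: π = (p_{Streamly} − 2)(69 − 3p_{Streamly} + 2p_{Vidio}).
∂π/∂p_{Streamly} = 75 − 6p_{Streamly} + 2p_{Vidio} = 0 ⇒ p_{Streamly} = 12.5 + (1/3)p_{Vidio}.
Similarly p_{Vidio} = 19.5 + (1/3)p_{Streamly}.
Solving the two reaction functions simultaneously: (1 − (1/3)(1/3))p_{Streamly} = 12.5 + (1/3)·19.5, so (8/9)p_{Streamly} = 19 and p_{Streamly} = 21.375.
Then p_{Vidio} = 19.5 + (1/3)·21.375 = 26.625.
q_{Streamly} = 69 − 3·21.375 + 2·26.625 = 58.125.

58.125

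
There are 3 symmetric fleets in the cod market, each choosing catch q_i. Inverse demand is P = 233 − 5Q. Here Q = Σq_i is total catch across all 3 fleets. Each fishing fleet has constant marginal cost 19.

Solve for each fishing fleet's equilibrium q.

10.7

A representative fishing fleet's profit is π_i = q_i(233 − 5Q) − 19q_i, with Q = q_i + Σ_{j≠i} q_j.
First-order condition: 214 − 10q_i − 5Σ_{j≠i} q_j = 0.
In a symmetric equilibrium every fishing fleet chooses the same q, so Σ_{j≠i} q_j = 2q. The condition becomes 214 − 20q = 0, giving q = 214/20 = 10.7.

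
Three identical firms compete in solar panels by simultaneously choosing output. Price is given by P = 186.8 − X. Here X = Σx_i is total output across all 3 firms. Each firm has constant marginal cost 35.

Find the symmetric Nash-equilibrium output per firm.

37.95

A representative firm's profit is π_i = x_i(186.8 − X) − 35x_i, with X = x_i + Σ_{j≠i} x_j.
First-order condition: 151.8 − 2x_i − Σ_{j≠i} x_j = 0.
Imposing symmetry (x_j = x for all j) turns Σ_{j≠i} x_j into 2x, so 151.8 = 4x and x = 37.95.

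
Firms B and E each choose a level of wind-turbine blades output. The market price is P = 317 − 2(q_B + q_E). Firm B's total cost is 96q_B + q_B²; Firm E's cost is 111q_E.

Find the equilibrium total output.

Firm B's profit: π = q_B(317 − 2(q_B + q_E)) − 96q_B − q_B².
∂π/∂q_B = 221 − 6q_B − 2q_E = 0, so q_B = 221/6 − (1/3)q_E.
For E: ∂π/∂q_E = 206 − 4q_E − 2q_B = 0 ⇒ q_E = 51.5 − 0.5q_B.
Substituting the second reaction function into the first: q_B = 221/6 − (1/3)(51.5 − 0.5q_B), which gives (5/6)q_B = 59/3 ⇒ q_B = 23.6.
Then q_E = 51.5 − 0.5·23.6 = 39.7.
Total output: 23.6 + 39.7 = 63.3.

63.3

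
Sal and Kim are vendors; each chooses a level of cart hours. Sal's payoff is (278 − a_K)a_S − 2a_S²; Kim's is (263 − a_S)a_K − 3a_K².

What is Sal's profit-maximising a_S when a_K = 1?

69.25

Expanding Sal's payoff: 278a_S − a_Ka_S − 2a_S².
∂π/∂a_S = 278 − a_K − 4a_S = 0, so a_S = 69.5 − 0.25a_K.
At a_K = 1: a_S = 69.5 − 0.25·1 = 69.25.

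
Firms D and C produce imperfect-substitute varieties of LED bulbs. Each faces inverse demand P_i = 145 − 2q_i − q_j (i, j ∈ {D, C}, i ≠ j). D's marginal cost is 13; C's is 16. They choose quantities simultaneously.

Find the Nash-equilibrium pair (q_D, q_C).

26.6, 25.6

Firm D's profit: π = q_D(145 − 2q_D − q_C) − 13q_D.
∂π/∂q_D = 132 − 4q_D − q_C = 0 ⇒ q_D = 33 − 0.25q_C.
Similarly q_C = 32.25 − 0.25q_D.
Solving the two reaction functions simultaneously: (1 − (−0.25)(−0.25))q_D = 33 − 0.25·32.25, so 0.9375q_D = 24.9375 and q_D = 26.6.
Then q_C = 32.25 − 0.25·26.6 = 25.6.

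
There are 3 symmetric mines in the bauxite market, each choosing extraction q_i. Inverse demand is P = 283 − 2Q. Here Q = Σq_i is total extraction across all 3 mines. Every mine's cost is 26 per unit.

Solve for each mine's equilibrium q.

A representative mine's profit is π_i = q_i(283 − 2Q) − 26q_i, with Q = q_i + Σ_{j≠i} q_j.
First-order condition: 257 − 4q_i − 2Σ_{j≠i} q_j = 0.
With identical mines, set every q_j = q: then 257 − 4q − 4q = 0, i.e. q = 257/8 = 32.125.

32.125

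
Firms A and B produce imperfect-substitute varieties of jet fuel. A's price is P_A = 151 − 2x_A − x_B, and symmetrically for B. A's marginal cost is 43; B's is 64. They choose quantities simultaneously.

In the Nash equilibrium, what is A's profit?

Firm A's profit: π = x_A(151 − 2x_A − x_B) − 43x_A.
∂π/∂x_A = 108 − 4x_A − x_B = 0 ⇒ x_A = 27 − 0.25x_B.
Similarly x_B = 21.75 − 0.25x_A.
Substituting the second reaction function into the first: x_A = 27 − 0.25(21.75 − 0.25x_A), which gives 0.9375x_A = 21.5625 ⇒ x_A = 23.
Then x_B = 21.75 − 0.25·23 = 16.
P_A = 151 − 2·23 − 16 = 89.
Profit = (89 − 43)·23 = 1058.

1058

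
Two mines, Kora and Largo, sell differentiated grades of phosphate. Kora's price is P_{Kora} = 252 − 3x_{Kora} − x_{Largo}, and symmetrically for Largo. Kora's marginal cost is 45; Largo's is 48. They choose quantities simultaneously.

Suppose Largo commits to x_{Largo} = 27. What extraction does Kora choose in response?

Mine Kora's profit: π = x_{Kora}(252 − 3x_{Kora} − x_{Largo}) − 45x_{Kora}.
∂π/∂x_{Kora} = 207 − 6x_{Kora} − x_{Largo} = 0 ⇒ x_{Kora} = 34.5 − (1/6)x_{Largo}.
At x_{Largo} = 27: x_{Kora} = 34.5 − (1/6)·27 = 30.

30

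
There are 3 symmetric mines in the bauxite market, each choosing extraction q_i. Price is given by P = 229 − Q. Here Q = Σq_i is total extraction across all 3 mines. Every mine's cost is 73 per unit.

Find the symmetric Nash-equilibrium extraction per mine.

39

A representative mine's profit is π_i = q_i(229 − Q) − 73q_i, with Q = q_i + Σ_{j≠i} q_j.
First-order condition: 156 − 2q_i − Σ_{j≠i} q_j = 0.
Imposing symmetry (q_j = q for all j) turns Σ_{j≠i} q_j into 2q, so 156 = 4q and q = 39.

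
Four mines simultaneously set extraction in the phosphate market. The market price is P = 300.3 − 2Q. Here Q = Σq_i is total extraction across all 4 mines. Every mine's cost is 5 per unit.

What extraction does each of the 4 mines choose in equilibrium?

29.53

A representative mine's profit is π_i = q_i(300.3 − 2Q) − 5q_i, with Q = q_i + Σ_{j≠i} q_j.
First-order condition: 295.3 − 4q_i − 2Σ_{j≠i} q_j = 0.
With identical mines, set every q_j = q: then 295.3 − 4q − 6q = 0, i.e. q = 295.3/10 = 29.53.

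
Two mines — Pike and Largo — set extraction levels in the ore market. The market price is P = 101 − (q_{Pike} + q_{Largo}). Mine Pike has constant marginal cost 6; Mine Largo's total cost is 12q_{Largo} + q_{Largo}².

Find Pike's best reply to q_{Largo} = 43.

Mine Pike's profit: π = q_{Pike}(101 − (q_{Pike} + q_{Largo})) − 6q_{Pike}.
∂π/∂q_{Pike} = 95 − 2q_{Pike} − q_{Largo} = 0, so q_{Pike} = 47.5 − 0.5q_{Largo}.
At q_{Largo} = 43: q_{Pike} = 47.5 − 0.5·43 = 26.

26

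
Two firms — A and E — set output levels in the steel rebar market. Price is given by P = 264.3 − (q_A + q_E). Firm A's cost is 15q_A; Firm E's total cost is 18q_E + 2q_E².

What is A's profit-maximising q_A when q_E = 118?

65.65

Firm A's profit: π = q_A(264.3 − (q_A + q_E)) − 15q_A.
∂π/∂q_A = 249.3 − 2q_A − q_E = 0, so q_A = 124.65 − 0.5q_E.
At q_E = 118: q_A = 124.65 − 0.5·118 = 65.65.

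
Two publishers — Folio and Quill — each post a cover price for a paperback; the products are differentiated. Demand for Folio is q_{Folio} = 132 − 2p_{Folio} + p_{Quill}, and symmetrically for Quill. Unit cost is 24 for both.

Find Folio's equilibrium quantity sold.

Folio's profit: π = (p_{Folio} − 24)(132 − 2p_{Folio} + p_{Quill}).
∂π/∂p_{Folio} = 180 − 4p_{Folio} + p_{Quill} = 0 ⇒ p_{Folio} = 45 + 0.25p_{Quill}.
By symmetry p_{Quill} = p_{Folio}; substituting into the reaction function, 0.75p_{Folio} = 45 and p_{Folio} = 60.
q_{Folio} = 132 − 2·60 + 60 = 72.

72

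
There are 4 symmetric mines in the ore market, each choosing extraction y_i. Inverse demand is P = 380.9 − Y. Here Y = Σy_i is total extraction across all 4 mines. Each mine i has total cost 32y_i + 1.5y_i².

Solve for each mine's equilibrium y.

43.6125

A representative mine's profit is π_i = y_i(380.9 − Y) − 32y_i − 1.5y_i², with Y = y_i + Σ_{j≠i} y_j.
First-order condition: 348.9 − 5y_i − Σ_{j≠i} y_j = 0.
In a symmetric equilibrium every mine chooses the same y, so Σ_{j≠i} y_j = 3y. The condition becomes 348.9 − 8y = 0, giving y = 348.9/8 = 43.6125.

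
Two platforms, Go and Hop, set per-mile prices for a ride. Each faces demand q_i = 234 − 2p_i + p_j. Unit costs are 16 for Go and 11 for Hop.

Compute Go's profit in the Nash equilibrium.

10368

Go's profit: π = (p_{Go} − 16)(234 − 2p_{Go} + p_{Hop}).
∂π/∂p_{Go} = 266 − 4p_{Go} + p_{Hop} = 0 ⇒ p_{Go} = 66.5 + 0.25p_{Hop}.
Similarly p_{Hop} = 64 + 0.25p_{Go}.
Solving the two reaction functions simultaneously: (1 − (0.25)(0.25))p_{Go} = 66.5 + 0.25·64, so 0.9375p_{Go} = 82.5 and p_{Go} = 88.
Then p_{Hop} = 64 + 0.25·88 = 86.
q_{Go} = 234 − 2·88 + 86 = 144.
Profit = (88 − 16)·144 = 10368.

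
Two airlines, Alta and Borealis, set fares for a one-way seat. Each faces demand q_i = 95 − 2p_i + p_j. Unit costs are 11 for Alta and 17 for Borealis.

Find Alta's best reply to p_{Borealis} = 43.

Alta's profit: π = (p_{Alta} − 11)(95 − 2p_{Alta} + p_{Borealis}).
∂π/∂p_{Alta} = 117 − 4p_{Alta} + p_{Borealis} = 0 ⇒ p_{Alta} = 29.25 + 0.25p_{Borealis}.
At p_{Borealis} = 43: p_{Alta} = 29.25 + 0.25·43 = 40.

40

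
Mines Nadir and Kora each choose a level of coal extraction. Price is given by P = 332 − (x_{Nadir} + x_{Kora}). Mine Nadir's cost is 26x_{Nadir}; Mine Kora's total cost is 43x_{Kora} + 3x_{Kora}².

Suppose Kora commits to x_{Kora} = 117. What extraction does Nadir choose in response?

Mine Nadir's profit: π = x_{Nadir}(332 − (x_{Nadir} + x_{Kora})) − 26x_{Nadir}.
∂π/∂x_{Nadir} = 306 − 2x_{Nadir} − x_{Kora} = 0, so x_{Nadir} = 153 − 0.5x_{Kora}.
At x_{Kora} = 117: x_{Nadir} = 153 − 0.5·117 = 94.5.

94.5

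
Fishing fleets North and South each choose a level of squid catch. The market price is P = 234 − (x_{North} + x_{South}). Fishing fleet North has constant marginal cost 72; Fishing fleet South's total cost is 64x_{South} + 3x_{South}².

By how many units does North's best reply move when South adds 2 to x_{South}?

Fishing fleet North's profit: π = x_{North}(234 − (x_{North} + x_{South})) − 72x_{North}.
∂π/∂x_{North} = 162 − 2x_{North} − x_{South} = 0, so x_{North} = 81 − 0.5x_{South}.
The reaction-function slope is −0.5, so a 2-unit rise in x_{South} moves x_{North} by −0.5 × 2 = −1. North's best response falls — the actions are strategic substitutes.

-1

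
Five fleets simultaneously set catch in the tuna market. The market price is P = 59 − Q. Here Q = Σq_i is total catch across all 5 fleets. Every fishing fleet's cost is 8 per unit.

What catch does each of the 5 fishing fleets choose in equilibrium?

8.5

A representative fishing fleet's profit is π_i = q_i(59 − Q) − 8q_i, with Q = q_i + Σ_{j≠i} q_j.
First-order condition: 51 − 2q_i − Σ_{j≠i} q_j = 0.
Imposing symmetry (q_j = q for all j) turns Σ_{j≠i} q_j into 4q, so 51 = 6q and q = 8.5.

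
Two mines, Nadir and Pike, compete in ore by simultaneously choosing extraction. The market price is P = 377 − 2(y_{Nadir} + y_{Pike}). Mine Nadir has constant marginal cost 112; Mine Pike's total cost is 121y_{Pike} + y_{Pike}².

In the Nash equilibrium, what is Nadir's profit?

Mine Nadir's profit: π = y_{Nadir}(377 − 2(y_{Nadir} + y_{Pike})) − 112y_{Nadir}.
∂π/∂y_{Nadir} = 265 − 4y_{Nadir} − 2y_{Pike} = 0, so y_{Nadir} = 66.25 − 0.5y_{Pike}.
For Pike: ∂π/∂y_{Pike} = 256 − 6y_{Pike} − 2y_{Nadir} = 0 ⇒ y_{Pike} = 128/3 − (1/3)y_{Nadir}.
Substituting the second reaction function into the first: y_{Nadir} = 66.25 − 0.5(128/3 − (1/3)y_{Nadir}), which gives (5/6)y_{Nadir} = 539/12 ⇒ y_{Nadir} = 53.9.
Then y_{Pike} = 128/3 − (1/3)·53.9 = 24.7.
Price P = 377 − 2·78.6 = 219.8.
Nadir's profit: (219.8 − 112)·53.9 = 5810.42.

5810.42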